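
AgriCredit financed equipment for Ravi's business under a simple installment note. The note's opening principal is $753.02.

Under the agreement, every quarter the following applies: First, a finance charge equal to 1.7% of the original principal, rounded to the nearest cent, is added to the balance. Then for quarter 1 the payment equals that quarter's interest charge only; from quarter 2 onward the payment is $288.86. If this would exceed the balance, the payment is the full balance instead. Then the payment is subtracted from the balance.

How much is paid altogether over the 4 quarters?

Quarter 1: opening $753.02; interest $12.80 → $765.82; payment $12.80; balance $753.02
Quarter 2: opening $753.02; interest $12.80 → $765.82; payment $288.86; balance $476.96
Quarter 3: opening $476.96; interest $12.80 → $489.76; payment $288.86; balance $200.90
Quarter 4: opening $200.90; interest $12.80 → $213.70; payment $213.70; balance $0.00
Total paid: $804.22

$804.22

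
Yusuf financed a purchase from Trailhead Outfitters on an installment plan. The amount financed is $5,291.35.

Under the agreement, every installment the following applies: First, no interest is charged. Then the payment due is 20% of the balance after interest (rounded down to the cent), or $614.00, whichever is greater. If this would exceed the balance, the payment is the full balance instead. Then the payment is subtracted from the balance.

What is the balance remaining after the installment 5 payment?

Installment 1: opening $5,291.35; payment $1,058.27; balance $4,233.08
Installment 2: opening $4,233.08; payment $846.61; balance $3,386.47
Installment 3: opening $3,386.47; payment $677.29; balance $2,709.18
Installment 4: opening $2,709.18; payment $614.00; balance $2,095.18
Installment 5: opening $2,095.18; payment $614.00; balance $1,481.18

$1,481.18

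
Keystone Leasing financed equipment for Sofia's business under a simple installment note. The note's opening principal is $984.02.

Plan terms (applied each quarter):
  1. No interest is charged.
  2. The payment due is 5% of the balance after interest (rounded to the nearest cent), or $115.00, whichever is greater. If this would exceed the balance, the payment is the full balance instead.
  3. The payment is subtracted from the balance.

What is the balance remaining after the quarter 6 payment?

$294.02

Quarter 1: opening $984.02; payment $115.00; balance $869.02
Quarter 2: opening $869.02; payment $115.00; balance $754.02
Quarter 3: opening $754.02; payment $115.00; balance $639.02
Quarter 4: opening $639.02; payment $115.00; balance $524.02
Quarter 5: opening $524.02; payment $115.00; balance $409.02
Quarter 6: opening $409.02; payment $115.00; balance $294.02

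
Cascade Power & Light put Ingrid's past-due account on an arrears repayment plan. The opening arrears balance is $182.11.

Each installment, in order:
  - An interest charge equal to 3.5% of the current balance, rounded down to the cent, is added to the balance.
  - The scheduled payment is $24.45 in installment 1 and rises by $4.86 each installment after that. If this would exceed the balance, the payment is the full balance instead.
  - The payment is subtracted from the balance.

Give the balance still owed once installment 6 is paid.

$0.00

# | Opening | Interest | Payment | End bal
1 | $182.11 | $6.37 | $24.45 | $164.03
2 | $164.03 | $5.74 | $29.31 | $140.46
3 | $140.46 | $4.91 | $34.17 | $111.20
4 | $111.20 | $3.89 | $39.03 | $76.06
5 | $76.06 | $2.66 | $43.89 | $34.83
6 | $34.83 | $1.21 | $36.04 | $0.00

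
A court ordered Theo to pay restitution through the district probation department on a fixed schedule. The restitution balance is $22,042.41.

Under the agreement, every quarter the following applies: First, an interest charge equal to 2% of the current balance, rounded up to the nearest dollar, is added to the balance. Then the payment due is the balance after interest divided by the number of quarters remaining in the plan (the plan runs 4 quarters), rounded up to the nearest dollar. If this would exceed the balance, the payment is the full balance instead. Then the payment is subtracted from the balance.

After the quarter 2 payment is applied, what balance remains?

# | Opening | Interest | Payment | End bal
1 | $22,042.41 | $441.00 | $5,621.00 | $16,862.41
2 | $16,862.41 | $338.00 | $5,734.00 | $11,466.41

$11,466.41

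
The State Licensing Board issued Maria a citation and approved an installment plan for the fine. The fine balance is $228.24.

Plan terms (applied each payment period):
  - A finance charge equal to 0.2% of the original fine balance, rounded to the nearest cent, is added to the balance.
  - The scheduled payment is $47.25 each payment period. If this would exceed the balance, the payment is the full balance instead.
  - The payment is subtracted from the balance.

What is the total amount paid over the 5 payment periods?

Payment period 1: opening $228.24; interest $0.46 → $228.70; payment $47.25; balance $181.45
Payment period 2: opening $181.45; interest $0.46 → $181.91; payment $47.25; balance $134.66
Payment period 3: opening $134.66; interest $0.46 → $135.12; payment $47.25; balance $87.87
Payment period 4: opening $87.87; interest $0.46 → $88.33; payment $47.25; balance $41.08
Payment period 5: opening $41.08; interest $0.46 → $41.54; payment $41.54; balance $0.00
Total paid: $230.54

$230.54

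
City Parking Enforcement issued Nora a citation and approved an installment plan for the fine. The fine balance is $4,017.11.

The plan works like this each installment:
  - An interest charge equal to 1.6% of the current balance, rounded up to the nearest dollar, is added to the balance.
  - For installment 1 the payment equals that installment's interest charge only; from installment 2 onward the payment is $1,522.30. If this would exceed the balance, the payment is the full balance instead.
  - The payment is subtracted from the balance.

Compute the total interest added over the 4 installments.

$189.00

# | Opening | Interest | Payment | End bal
1 | $4,017.11 | $65.00 | $65.00 | $4,017.11
2 | $4,017.11 | $65.00 | $1,522.30 | $2,559.81
3 | $2,559.81 | $41.00 | $1,522.30 | $1,078.51
4 | $1,078.51 | $18.00 | $1,096.51 | $0.00
Total interest: $65.00 + $65.00 + $41.00 + $18.00 = $189.00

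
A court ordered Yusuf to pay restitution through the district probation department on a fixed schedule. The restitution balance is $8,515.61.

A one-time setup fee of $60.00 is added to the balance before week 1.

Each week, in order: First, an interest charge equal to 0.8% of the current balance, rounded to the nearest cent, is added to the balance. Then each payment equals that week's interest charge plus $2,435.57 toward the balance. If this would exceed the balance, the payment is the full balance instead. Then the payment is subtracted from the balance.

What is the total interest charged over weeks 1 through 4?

$157.51

Week 1: opening $8,575.61; interest $68.60 → $8,644.21; payment $2,504.17; balance $6,140.04
Week 2: opening $6,140.04; interest $49.12 → $6,189.16; payment $2,484.69; balance $3,704.47
Week 3: opening $3,704.47; interest $29.64 → $3,734.11; payment $2,465.21; balance $1,268.90
Week 4: opening $1,268.90; interest $10.15 → $1,279.05; payment $1,279.05; balance $0.00
Total interest: $68.60 + $49.12 + $29.64 + $10.15 = $157.51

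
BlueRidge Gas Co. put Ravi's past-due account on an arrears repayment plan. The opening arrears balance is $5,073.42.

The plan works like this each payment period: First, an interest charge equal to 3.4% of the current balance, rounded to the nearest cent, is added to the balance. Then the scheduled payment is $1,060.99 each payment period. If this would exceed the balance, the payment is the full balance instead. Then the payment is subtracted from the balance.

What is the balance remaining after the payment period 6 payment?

$0.00

# | Opening | Interest | Payment | End bal
1 | $5,073.42 | $172.50 | $1,060.99 | $4,184.93
2 | $4,184.93 | $142.29 | $1,060.99 | $3,266.23
3 | $3,266.23 | $111.05 | $1,060.99 | $2,316.29
4 | $2,316.29 | $78.75 | $1,060.99 | $1,334.05
5 | $1,334.05 | $45.36 | $1,060.99 | $318.42
6 | $318.42 | $10.83 | $329.25 | $0.00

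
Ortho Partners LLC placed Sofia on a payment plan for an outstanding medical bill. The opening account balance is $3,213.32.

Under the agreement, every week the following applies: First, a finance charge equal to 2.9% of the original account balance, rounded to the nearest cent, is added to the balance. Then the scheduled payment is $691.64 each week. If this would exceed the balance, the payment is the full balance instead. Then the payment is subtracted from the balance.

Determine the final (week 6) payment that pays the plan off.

Week 1: opening $3,213.32; interest $93.19 → $3,306.51; payment $691.64; balance $2,614.87
Week 2: opening $2,614.87; interest $93.19 → $2,708.06; payment $691.64; balance $2,016.42
Week 3: opening $2,016.42; interest $93.19 → $2,109.61; payment $691.64; balance $1,417.97
Week 4: opening $1,417.97; interest $93.19 → $1,511.16; payment $691.64; balance $819.52
Week 5: opening $819.52; interest $93.19 → $912.71; payment $691.64; balance $221.07
Week 6: opening $221.07; interest $93.19 → $314.26; payment $314.26; balance $0.00

$314.26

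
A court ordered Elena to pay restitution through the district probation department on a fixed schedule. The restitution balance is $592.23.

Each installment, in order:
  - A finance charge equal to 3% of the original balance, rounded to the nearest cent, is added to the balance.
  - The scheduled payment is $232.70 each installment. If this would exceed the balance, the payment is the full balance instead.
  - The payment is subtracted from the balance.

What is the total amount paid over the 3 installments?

$645.54

Installment 1: opening $592.23; interest $17.77 → $610.00; payment $232.70; balance $377.30
Installment 2: opening $377.30; interest $17.77 → $395.07; payment $232.70; balance $162.37
Installment 3: opening $162.37; interest $17.77 → $180.14; payment $180.14; balance $0.00
Total paid: $645.54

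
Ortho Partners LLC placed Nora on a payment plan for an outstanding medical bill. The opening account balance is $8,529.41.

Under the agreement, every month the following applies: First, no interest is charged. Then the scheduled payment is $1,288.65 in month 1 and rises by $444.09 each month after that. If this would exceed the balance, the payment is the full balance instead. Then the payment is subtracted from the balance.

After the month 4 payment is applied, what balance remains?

$710.27

# | Opening | Payment | End bal
1 | $8,529.41 | $1,288.65 | $7,240.76
2 | $7,240.76 | $1,732.74 | $5,508.02
3 | $5,508.02 | $2,176.83 | $3,331.19
4 | $3,331.19 | $2,620.92 | $710.27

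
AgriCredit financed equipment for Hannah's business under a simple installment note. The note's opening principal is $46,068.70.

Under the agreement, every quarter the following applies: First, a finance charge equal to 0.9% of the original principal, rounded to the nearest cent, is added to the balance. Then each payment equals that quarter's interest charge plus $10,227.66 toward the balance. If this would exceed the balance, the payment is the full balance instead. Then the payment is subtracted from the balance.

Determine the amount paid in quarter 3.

$10,642.28

# | Opening | Interest | Payment | End bal
1 | $46,068.70 | $414.62 | $10,642.28 | $35,841.04
2 | $35,841.04 | $414.62 | $10,642.28 | $25,613.38
3 | $25,613.38 | $414.62 | $10,642.28 | $15,385.72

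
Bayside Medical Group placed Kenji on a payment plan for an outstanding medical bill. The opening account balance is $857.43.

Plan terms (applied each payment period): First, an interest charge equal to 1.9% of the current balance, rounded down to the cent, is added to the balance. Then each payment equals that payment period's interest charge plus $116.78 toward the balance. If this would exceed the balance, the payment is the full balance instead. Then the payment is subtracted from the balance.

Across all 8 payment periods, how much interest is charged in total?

# | Opening | Interest | Payment | End bal
1 | $857.43 | $16.29 | $133.07 | $740.65
2 | $740.65 | $14.07 | $130.85 | $623.87
3 | $623.87 | $11.85 | $128.63 | $507.09
4 | $507.09 | $9.63 | $126.41 | $390.31
5 | $390.31 | $7.41 | $124.19 | $273.53
6 | $273.53 | $5.19 | $121.97 | $156.75
7 | $156.75 | $2.97 | $119.75 | $39.97
8 | $39.97 | $0.75 | $40.72 | $0.00
Total interest: $16.29 + $14.07 + $11.85 + $9.63 + $7.41 + $5.19 + $2.97 + $0.75 = $68.16

$68.16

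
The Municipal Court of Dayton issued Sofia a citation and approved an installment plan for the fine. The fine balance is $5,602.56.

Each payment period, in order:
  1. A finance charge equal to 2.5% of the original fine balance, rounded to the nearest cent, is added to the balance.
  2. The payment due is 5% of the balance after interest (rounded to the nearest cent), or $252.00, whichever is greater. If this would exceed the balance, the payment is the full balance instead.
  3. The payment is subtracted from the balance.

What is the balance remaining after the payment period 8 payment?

$4,599.47

Payment period 1: $5,602.56 +$140.06 interest = $5,742.62; pay $287.13 → $5,455.49
Payment period 2: $5,455.49 +$140.06 interest = $5,595.55; pay $279.78 → $5,315.77
Payment period 3: $5,315.77 +$140.06 interest = $5,455.83; pay $272.79 → $5,183.04
Payment period 4: $5,183.04 +$140.06 interest = $5,323.10; pay $266.16 → $5,056.94
Payment period 5: $5,056.94 +$140.06 interest = $5,197.00; pay $259.85 → $4,937.15
Payment period 6: $4,937.15 +$140.06 interest = $5,077.21; pay $253.86 → $4,823.35
Payment period 7: $4,823.35 +$140.06 interest = $4,963.41; pay $252.00 → $4,711.41
Payment period 8: $4,711.41 +$140.06 interest = $4,851.47; pay $252.00 → $4,599.47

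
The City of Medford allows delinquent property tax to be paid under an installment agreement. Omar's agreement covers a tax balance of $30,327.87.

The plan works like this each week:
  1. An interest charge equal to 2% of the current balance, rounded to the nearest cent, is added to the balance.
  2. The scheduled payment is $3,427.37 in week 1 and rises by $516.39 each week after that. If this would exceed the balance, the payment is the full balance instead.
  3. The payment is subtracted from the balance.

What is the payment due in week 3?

Week 1: $30,327.87 +$606.56 interest = $30,934.43; pay $3,427.37 → $27,507.06
Week 2: $27,507.06 +$550.14 interest = $28,057.20; pay $3,943.76 → $24,113.44
Week 3: $24,113.44 +$482.27 interest = $24,595.71; pay $4,460.15 → $20,135.56

$4,460.15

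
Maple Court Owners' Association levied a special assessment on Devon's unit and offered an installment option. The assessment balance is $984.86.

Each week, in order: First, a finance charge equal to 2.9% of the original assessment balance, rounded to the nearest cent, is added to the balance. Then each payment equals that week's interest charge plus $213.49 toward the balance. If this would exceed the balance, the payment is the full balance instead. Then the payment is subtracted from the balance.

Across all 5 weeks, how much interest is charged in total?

$142.80

Week 1: opening $984.86; interest $28.56 → $1,013.42; payment $242.05; balance $771.37
Week 2: opening $771.37; interest $28.56 → $799.93; payment $242.05; balance $557.88
Week 3: opening $557.88; interest $28.56 → $586.44; payment $242.05; balance $344.39
Week 4: opening $344.39; interest $28.56 → $372.95; payment $242.05; balance $130.90
Week 5: opening $130.90; interest $28.56 → $159.46; payment $159.46; balance $0.00
Total interest: $28.56 + $28.56 + $28.56 + $28.56 + $28.56 = $142.80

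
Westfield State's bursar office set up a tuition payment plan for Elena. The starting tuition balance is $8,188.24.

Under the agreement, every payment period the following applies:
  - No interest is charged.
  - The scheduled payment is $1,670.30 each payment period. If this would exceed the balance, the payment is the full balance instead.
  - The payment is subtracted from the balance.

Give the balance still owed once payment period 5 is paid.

# | Opening | Payment | End bal
1 | $8,188.24 | $1,670.30 | $6,517.94
2 | $6,517.94 | $1,670.30 | $4,847.64
3 | $4,847.64 | $1,670.30 | $3,177.34
4 | $3,177.34 | $1,670.30 | $1,507.04
5 | $1,507.04 | $1,507.04 | $0.00

$0.00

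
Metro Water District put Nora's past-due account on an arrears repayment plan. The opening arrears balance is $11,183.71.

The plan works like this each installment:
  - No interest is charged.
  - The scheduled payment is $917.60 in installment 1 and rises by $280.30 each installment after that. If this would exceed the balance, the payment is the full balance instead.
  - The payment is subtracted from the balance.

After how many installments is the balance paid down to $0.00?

Installment 1: $11,183.71 − $917.60 → $10,266.11
Installment 2: $10,266.11 − $1,197.90 → $9,068.21
Installment 3: $9,068.21 − $1,478.20 → $7,590.01
Installment 4: $7,590.01 − $1,758.50 → $5,831.51
Installment 5: $5,831.51 − $2,038.80 → $3,792.71
Installment 6: $3,792.71 − $2,319.10 → $1,473.61
Installment 7: $1,473.61 − $1,473.61 → $0.00
Balance reaches $0.00 in installment 7.

7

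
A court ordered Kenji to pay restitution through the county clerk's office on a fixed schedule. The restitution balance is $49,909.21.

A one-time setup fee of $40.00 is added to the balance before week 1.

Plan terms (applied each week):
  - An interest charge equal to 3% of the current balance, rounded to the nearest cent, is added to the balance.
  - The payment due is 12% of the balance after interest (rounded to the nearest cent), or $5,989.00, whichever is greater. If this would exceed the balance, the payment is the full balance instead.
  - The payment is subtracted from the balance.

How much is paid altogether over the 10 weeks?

Week 1: $49,949.21 +$1,498.48 interest = $51,447.69; pay $6,173.72 → $45,273.97
Week 2: $45,273.97 +$1,358.22 interest = $46,632.19; pay $5,989.00 → $40,643.19
Week 3: $40,643.19 +$1,219.30 interest = $41,862.49; pay $5,989.00 → $35,873.49
Week 4: $35,873.49 +$1,076.20 interest = $36,949.69; pay $5,989.00 → $30,960.69
Week 5: $30,960.69 +$928.82 interest = $31,889.51; pay $5,989.00 → $25,900.51
Week 6: $25,900.51 +$777.02 interest = $26,677.53; pay $5,989.00 → $20,688.53
Week 7: $20,688.53 +$620.66 interest = $21,309.19; pay $5,989.00 → $15,320.19
Week 8: $15,320.19 +$459.61 interest = $15,779.80; pay $5,989.00 → $9,790.80
Week 9: $9,790.80 +$293.72 interest = $10,084.52; pay $5,989.00 → $4,095.52
Week 10: $4,095.52 +$122.87 interest = $4,218.39; pay $4,218.39 → $0.00
Total paid: $58,304.11

$58,304.11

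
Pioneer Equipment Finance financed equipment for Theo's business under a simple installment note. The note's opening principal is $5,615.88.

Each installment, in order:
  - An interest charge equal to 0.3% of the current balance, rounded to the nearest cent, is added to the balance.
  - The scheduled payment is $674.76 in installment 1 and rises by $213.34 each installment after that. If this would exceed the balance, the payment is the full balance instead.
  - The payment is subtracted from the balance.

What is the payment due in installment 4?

$1,314.78

Installment 1: opening $5,615.88; interest $16.85 → $5,632.73; payment $674.76; balance $4,957.97
Installment 2: opening $4,957.97; interest $14.87 → $4,972.84; payment $888.10; balance $4,084.74
Installment 3: opening $4,084.74; interest $12.25 → $4,096.99; payment $1,101.44; balance $2,995.55
Installment 4: opening $2,995.55; interest $8.99 → $3,004.54; payment $1,314.78; balance $1,689.76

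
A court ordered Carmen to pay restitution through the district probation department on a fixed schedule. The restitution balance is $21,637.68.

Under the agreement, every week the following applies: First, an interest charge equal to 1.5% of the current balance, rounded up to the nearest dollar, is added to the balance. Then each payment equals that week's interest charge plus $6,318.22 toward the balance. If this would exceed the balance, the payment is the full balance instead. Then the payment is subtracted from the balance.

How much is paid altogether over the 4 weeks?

Week 1: opening $21,637.68; interest $325.00 → $21,962.68; payment $6,643.22; balance $15,319.46
Week 2: opening $15,319.46; interest $230.00 → $15,549.46; payment $6,548.22; balance $9,001.24
Week 3: opening $9,001.24; interest $136.00 → $9,137.24; payment $6,454.22; balance $2,683.02
Week 4: opening $2,683.02; interest $41.00 → $2,724.02; payment $2,724.02; balance $0.00
Total paid: $22,369.68

$22,369.68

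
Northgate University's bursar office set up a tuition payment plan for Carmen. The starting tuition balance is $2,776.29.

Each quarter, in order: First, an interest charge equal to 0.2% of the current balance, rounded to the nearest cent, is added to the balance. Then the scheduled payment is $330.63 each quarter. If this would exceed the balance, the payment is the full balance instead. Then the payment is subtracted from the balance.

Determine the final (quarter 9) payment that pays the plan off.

Quarter 1: opening $2,776.29; interest $5.55 → $2,781.84; payment $330.63; balance $2,451.21
Quarter 2: opening $2,451.21; interest $4.90 → $2,456.11; payment $330.63; balance $2,125.48
Quarter 3: opening $2,125.48; interest $4.25 → $2,129.73; payment $330.63; balance $1,799.10
Quarter 4: opening $1,799.10; interest $3.60 → $1,802.70; payment $330.63; balance $1,472.07
Quarter 5: opening $1,472.07; interest $2.94 → $1,475.01; payment $330.63; balance $1,144.38
Quarter 6: opening $1,144.38; interest $2.29 → $1,146.67; payment $330.63; balance $816.04
Quarter 7: opening $816.04; interest $1.63 → $817.67; payment $330.63; balance $487.04
Quarter 8: opening $487.04; interest $0.97 → $488.01; payment $330.63; balance $157.38
Quarter 9: opening $157.38; interest $0.31 → $157.69; payment $157.69; balance $0.00

$157.69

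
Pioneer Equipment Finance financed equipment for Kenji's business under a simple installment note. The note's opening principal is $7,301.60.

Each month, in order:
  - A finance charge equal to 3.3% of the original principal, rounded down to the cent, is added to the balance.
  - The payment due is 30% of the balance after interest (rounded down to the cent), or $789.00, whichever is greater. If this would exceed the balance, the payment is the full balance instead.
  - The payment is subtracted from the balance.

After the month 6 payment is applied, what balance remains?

Month 1: $7,301.60 +$240.95 interest = $7,542.55; pay $2,262.76 → $5,279.79
Month 2: $5,279.79 +$240.95 interest = $5,520.74; pay $1,656.22 → $3,864.52
Month 3: $3,864.52 +$240.95 interest = $4,105.47; pay $1,231.64 → $2,873.83
Month 4: $2,873.83 +$240.95 interest = $3,114.78; pay $934.43 → $2,180.35
Month 5: $2,180.35 +$240.95 interest = $2,421.30; pay $789.00 → $1,632.30
Month 6: $1,632.30 +$240.95 interest = $1,873.25; pay $789.00 → $1,084.25

$1,084.25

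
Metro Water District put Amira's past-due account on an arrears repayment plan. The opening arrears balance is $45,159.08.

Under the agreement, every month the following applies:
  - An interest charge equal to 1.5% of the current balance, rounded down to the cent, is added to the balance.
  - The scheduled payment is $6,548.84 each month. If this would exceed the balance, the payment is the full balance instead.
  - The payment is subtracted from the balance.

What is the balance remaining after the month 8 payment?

Month 1: $45,159.08 +$677.38 interest = $45,836.46; pay $6,548.84 → $39,287.62
Month 2: $39,287.62 +$589.31 interest = $39,876.93; pay $6,548.84 → $33,328.09
Month 3: $33,328.09 +$499.92 interest = $33,828.01; pay $6,548.84 → $27,279.17
Month 4: $27,279.17 +$409.18 interest = $27,688.35; pay $6,548.84 → $21,139.51
Month 5: $21,139.51 +$317.09 interest = $21,456.60; pay $6,548.84 → $14,907.76
Month 6: $14,907.76 +$223.61 interest = $15,131.37; pay $6,548.84 → $8,582.53
Month 7: $8,582.53 +$128.73 interest = $8,711.26; pay $6,548.84 → $2,162.42
Month 8: $2,162.42 +$32.43 interest = $2,194.85; pay $2,194.85 → $0.00

$0.00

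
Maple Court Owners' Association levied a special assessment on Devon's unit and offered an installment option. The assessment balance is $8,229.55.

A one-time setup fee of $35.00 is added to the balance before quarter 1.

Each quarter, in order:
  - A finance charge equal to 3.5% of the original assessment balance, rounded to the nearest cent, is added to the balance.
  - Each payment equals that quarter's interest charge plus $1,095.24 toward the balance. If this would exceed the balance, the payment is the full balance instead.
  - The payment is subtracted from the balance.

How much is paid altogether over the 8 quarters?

$10,568.79

Quarter 1: $8,264.55 +$288.03 interest = $8,552.58; pay $1,383.27 → $7,169.31
Quarter 2: $7,169.31 +$288.03 interest = $7,457.34; pay $1,383.27 → $6,074.07
Quarter 3: $6,074.07 +$288.03 interest = $6,362.10; pay $1,383.27 → $4,978.83
Quarter 4: $4,978.83 +$288.03 interest = $5,266.86; pay $1,383.27 → $3,883.59
Quarter 5: $3,883.59 +$288.03 interest = $4,171.62; pay $1,383.27 → $2,788.35
Quarter 6: $2,788.35 +$288.03 interest = $3,076.38; pay $1,383.27 → $1,693.11
Quarter 7: $1,693.11 +$288.03 interest = $1,981.14; pay $1,383.27 → $597.87
Quarter 8: $597.87 +$288.03 interest = $885.90; pay $885.90 → $0.00
Total paid: $10,568.79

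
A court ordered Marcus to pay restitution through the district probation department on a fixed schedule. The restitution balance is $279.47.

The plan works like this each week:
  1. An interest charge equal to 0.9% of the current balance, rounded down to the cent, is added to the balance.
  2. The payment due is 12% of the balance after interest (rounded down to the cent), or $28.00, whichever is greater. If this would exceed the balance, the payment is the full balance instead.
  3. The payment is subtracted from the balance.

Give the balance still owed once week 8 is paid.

Week 1: opening $279.47; interest $2.51 → $281.98; payment $33.83; balance $248.15
Week 2: opening $248.15; interest $2.23 → $250.38; payment $30.04; balance $220.34
Week 3: opening $220.34; interest $1.98 → $222.32; payment $28.00; balance $194.32
Week 4: opening $194.32; interest $1.74 → $196.06; payment $28.00; balance $168.06
Week 5: opening $168.06; interest $1.51 → $169.57; payment $28.00; balance $141.57
Week 6: opening $141.57; interest $1.27 → $142.84; payment $28.00; balance $114.84
Week 7: opening $114.84; interest $1.03 → $115.87; payment $28.00; balance $87.87
Week 8: opening $87.87; interest $0.79 → $88.66; payment $28.00; balance $60.66

$60.66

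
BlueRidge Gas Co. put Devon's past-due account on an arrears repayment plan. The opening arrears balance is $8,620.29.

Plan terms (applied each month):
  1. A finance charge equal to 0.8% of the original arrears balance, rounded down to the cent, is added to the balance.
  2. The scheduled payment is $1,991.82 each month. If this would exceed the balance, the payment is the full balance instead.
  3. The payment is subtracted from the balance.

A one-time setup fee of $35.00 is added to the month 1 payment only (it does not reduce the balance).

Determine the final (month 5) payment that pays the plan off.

Month 1: opening $8,620.29; interest $68.96 → $8,689.25; payment $1,991.82 (+ $35.00 fee); balance $6,697.43
Month 2: opening $6,697.43; interest $68.96 → $6,766.39; payment $1,991.82; balance $4,774.57
Month 3: opening $4,774.57; interest $68.96 → $4,843.53; payment $1,991.82; balance $2,851.71
Month 4: opening $2,851.71; interest $68.96 → $2,920.67; payment $1,991.82; balance $928.85
Month 5: opening $928.85; interest $68.96 → $997.81; payment $997.81; balance $0.00

$997.81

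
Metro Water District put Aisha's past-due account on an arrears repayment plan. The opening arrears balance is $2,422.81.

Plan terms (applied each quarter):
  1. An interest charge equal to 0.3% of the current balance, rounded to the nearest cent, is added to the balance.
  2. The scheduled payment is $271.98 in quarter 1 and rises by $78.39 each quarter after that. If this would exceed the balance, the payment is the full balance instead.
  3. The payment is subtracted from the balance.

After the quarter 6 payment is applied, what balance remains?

$0.00

Quarter 1: $2,422.81 +$7.27 interest = $2,430.08; pay $271.98 → $2,158.10
Quarter 2: $2,158.10 +$6.47 interest = $2,164.57; pay $350.37 → $1,814.20
Quarter 3: $1,814.20 +$5.44 interest = $1,819.64; pay $428.76 → $1,390.88
Quarter 4: $1,390.88 +$4.17 interest = $1,395.05; pay $507.15 → $887.90
Quarter 5: $887.90 +$2.66 interest = $890.56; pay $585.54 → $305.02
Quarter 6: $305.02 +$0.92 interest = $305.94; pay $305.94 → $0.00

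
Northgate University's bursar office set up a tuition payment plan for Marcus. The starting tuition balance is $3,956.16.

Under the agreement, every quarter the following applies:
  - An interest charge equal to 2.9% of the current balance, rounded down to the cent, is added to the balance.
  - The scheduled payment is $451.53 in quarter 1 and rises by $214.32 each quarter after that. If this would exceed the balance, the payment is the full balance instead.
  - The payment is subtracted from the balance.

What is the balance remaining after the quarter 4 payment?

$1,238.23

Quarter 1: $3,956.16 +$114.72 interest = $4,070.88; pay $451.53 → $3,619.35
Quarter 2: $3,619.35 +$104.96 interest = $3,724.31; pay $665.85 → $3,058.46
Quarter 3: $3,058.46 +$88.69 interest = $3,147.15; pay $880.17 → $2,266.98
Quarter 4: $2,266.98 +$65.74 interest = $2,332.72; pay $1,094.49 → $1,238.23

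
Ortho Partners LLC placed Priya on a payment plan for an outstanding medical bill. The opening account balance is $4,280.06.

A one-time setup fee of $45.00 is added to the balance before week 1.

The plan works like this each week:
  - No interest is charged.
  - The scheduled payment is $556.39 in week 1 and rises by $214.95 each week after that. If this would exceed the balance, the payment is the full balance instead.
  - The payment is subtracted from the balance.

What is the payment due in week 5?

$809.80

Week 1: opening $4,325.06; payment $556.39; balance $3,768.67
Week 2: opening $3,768.67; payment $771.34; balance $2,997.33
Week 3: opening $2,997.33; payment $986.29; balance $2,011.04
Week 4: opening $2,011.04; payment $1,201.24; balance $809.80
Week 5: opening $809.80; payment $809.80; balance $0.00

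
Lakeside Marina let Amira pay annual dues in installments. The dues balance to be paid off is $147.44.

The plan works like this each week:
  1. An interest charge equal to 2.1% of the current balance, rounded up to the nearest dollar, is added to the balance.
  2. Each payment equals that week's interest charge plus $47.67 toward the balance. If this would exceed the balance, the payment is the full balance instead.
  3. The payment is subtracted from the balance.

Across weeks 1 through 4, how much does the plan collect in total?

Week 1: $147.44 +$4.00 interest = $151.44; pay $51.67 → $99.77
Week 2: $99.77 +$3.00 interest = $102.77; pay $50.67 → $52.10
Week 3: $52.10 +$2.00 interest = $54.10; pay $49.67 → $4.43
Week 4: $4.43 +$1.00 interest = $5.43; pay $5.43 → $0.00
Total paid: $157.44

$157.44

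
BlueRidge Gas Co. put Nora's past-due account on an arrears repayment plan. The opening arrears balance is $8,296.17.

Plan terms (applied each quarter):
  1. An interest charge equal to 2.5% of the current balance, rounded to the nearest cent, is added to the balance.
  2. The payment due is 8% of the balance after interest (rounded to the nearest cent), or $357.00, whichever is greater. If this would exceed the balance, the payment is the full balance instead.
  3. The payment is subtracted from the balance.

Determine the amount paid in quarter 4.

$570.46

Quarter 1: opening $8,296.17; interest $207.40 → $8,503.57; payment $680.29; balance $7,823.28
Quarter 2: opening $7,823.28; interest $195.58 → $8,018.86; payment $641.51; balance $7,377.35
Quarter 3: opening $7,377.35; interest $184.43 → $7,561.78; payment $604.94; balance $6,956.84
Quarter 4: opening $6,956.84; interest $173.92 → $7,130.76; payment $570.46; balance $6,560.30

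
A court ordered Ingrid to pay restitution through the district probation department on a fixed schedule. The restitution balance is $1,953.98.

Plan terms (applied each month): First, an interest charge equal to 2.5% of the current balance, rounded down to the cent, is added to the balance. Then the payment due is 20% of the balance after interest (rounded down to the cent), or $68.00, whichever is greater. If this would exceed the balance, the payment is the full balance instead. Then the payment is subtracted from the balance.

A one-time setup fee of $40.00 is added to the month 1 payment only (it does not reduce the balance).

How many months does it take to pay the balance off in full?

# | Opening | Interest | Payment | Fee | End bal
1 | $1,953.98 | $48.84 | $400.56 | $40.00 | $1,602.26
2 | $1,602.26 | $40.05 | $328.46 | — | $1,313.85
3 | $1,313.85 | $32.84 | $269.33 | — | $1,077.36
4 | $1,077.36 | $26.93 | $220.85 | — | $883.44
5 | $883.44 | $22.08 | $181.10 | — | $724.42
6 | $724.42 | $18.11 | $148.50 | — | $594.03
7 | $594.03 | $14.85 | $121.77 | — | $487.11
8 | $487.11 | $12.17 | $99.85 | — | $399.43
9 | $399.43 | $9.98 | $81.88 | — | $327.53
10 | $327.53 | $8.18 | $68.00 | — | $267.71
11 | $267.71 | $6.69 | $68.00 | — | $206.40
12 | $206.40 | $5.16 | $68.00 | — | $143.56
13 | $143.56 | $3.58 | $68.00 | — | $79.14
14 | $79.14 | $1.97 | $68.00 | — | $13.11
15 | $13.11 | $0.32 | $13.43 | — | $0.00
Balance reaches $0.00 in month 15.

15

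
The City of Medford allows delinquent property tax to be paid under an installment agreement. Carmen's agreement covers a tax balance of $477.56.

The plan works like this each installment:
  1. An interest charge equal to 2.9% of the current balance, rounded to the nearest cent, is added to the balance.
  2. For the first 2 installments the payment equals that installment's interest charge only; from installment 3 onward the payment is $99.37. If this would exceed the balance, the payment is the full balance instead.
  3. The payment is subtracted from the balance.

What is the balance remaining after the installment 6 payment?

$120.31

Installment 1: $477.56 +$13.85 interest = $491.41; pay $13.85 → $477.56
Installment 2: $477.56 +$13.85 interest = $491.41; pay $13.85 → $477.56
Installment 3: $477.56 +$13.85 interest = $491.41; pay $99.37 → $392.04
Installment 4: $392.04 +$11.37 interest = $403.41; pay $99.37 → $304.04
Installment 5: $304.04 +$8.82 interest = $312.86; pay $99.37 → $213.49
Installment 6: $213.49 +$6.19 interest = $219.68; pay $99.37 → $120.31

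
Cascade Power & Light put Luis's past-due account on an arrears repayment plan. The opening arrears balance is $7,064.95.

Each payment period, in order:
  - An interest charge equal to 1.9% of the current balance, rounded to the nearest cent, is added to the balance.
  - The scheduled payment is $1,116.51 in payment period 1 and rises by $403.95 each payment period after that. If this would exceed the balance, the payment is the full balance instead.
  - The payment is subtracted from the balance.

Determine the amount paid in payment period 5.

$578.68

Payment period 1: opening $7,064.95; interest $134.23 → $7,199.18; payment $1,116.51; balance $6,082.67
Payment period 2: opening $6,082.67; interest $115.57 → $6,198.24; payment $1,520.46; balance $4,677.78
Payment period 3: opening $4,677.78; interest $88.88 → $4,766.66; payment $1,924.41; balance $2,842.25
Payment period 4: opening $2,842.25; interest $54.00 → $2,896.25; payment $2,328.36; balance $567.89
Payment period 5: opening $567.89; interest $10.79 → $578.68; payment $578.68; balance $0.00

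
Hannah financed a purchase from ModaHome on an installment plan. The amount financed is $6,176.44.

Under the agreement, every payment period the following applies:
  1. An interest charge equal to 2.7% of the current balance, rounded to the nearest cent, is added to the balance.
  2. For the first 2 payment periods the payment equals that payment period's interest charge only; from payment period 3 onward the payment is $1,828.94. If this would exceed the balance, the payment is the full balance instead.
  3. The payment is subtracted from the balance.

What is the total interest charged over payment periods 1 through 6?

$726.42

Payment period 1: opening $6,176.44; interest $166.76 → $6,343.20; payment $166.76; balance $6,176.44
Payment period 2: opening $6,176.44; interest $166.76 → $6,343.20; payment $166.76; balance $6,176.44
Payment period 3: opening $6,176.44; interest $166.76 → $6,343.20; payment $1,828.94; balance $4,514.26
Payment period 4: opening $4,514.26; interest $121.89 → $4,636.15; payment $1,828.94; balance $2,807.21
Payment period 5: opening $2,807.21; interest $75.79 → $2,883.00; payment $1,828.94; balance $1,054.06
Payment period 6: opening $1,054.06; interest $28.46 → $1,082.52; payment $1,082.52; balance $0.00
Total interest: $166.76 + $166.76 + $166.76 + $121.89 + $75.79 + $28.46 = $726.42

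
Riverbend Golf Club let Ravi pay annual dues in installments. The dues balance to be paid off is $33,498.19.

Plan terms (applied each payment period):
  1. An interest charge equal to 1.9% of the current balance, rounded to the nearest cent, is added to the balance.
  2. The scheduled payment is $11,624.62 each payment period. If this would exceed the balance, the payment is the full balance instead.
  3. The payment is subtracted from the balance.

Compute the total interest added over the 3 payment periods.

Payment period 1: opening $33,498.19; interest $636.47 → $34,134.66; payment $11,624.62; balance $22,510.04
Payment period 2: opening $22,510.04; interest $427.69 → $22,937.73; payment $11,624.62; balance $11,313.11
Payment period 3: opening $11,313.11; interest $214.95 → $11,528.06; payment $11,528.06; balance $0.00
Total interest: $636.47 + $427.69 + $214.95 = $1,279.11

$1,279.11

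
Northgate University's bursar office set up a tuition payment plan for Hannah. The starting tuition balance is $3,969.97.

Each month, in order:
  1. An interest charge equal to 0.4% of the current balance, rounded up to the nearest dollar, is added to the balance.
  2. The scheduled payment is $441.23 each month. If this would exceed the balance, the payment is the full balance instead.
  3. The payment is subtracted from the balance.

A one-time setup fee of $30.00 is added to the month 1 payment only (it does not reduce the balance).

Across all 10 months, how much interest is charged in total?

$87.00

Month 1: opening $3,969.97; interest $16.00 → $3,985.97; payment $441.23 (+ $30.00 fee); balance $3,544.74
Month 2: opening $3,544.74; interest $15.00 → $3,559.74; payment $441.23; balance $3,118.51
Month 3: opening $3,118.51; interest $13.00 → $3,131.51; payment $441.23; balance $2,690.28
Month 4: opening $2,690.28; interest $11.00 → $2,701.28; payment $441.23; balance $2,260.05
Month 5: opening $2,260.05; interest $10.00 → $2,270.05; payment $441.23; balance $1,828.82
Month 6: opening $1,828.82; interest $8.00 → $1,836.82; payment $441.23; balance $1,395.59
Month 7: opening $1,395.59; interest $6.00 → $1,401.59; payment $441.23; balance $960.36
Month 8: opening $960.36; interest $4.00 → $964.36; payment $441.23; balance $523.13
Month 9: opening $523.13; interest $3.00 → $526.13; payment $441.23; balance $84.90
Month 10: opening $84.90; interest $1.00 → $85.90; payment $85.90; balance $0.00
Total interest: $16.00 + $15.00 + $13.00 + $11.00 + $10.00 + $8.00 + $6.00 + $4.00 + $3.00 + $1.00 = $87.00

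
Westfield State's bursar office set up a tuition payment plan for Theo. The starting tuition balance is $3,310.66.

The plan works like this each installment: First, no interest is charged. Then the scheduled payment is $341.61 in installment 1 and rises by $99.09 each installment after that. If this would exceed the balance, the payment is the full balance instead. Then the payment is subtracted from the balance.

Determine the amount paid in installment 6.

$611.71

Installment 1: opening $3,310.66; payment $341.61; balance $2,969.05
Installment 2: opening $2,969.05; payment $440.70; balance $2,528.35
Installment 3: opening $2,528.35; payment $539.79; balance $1,988.56
Installment 4: opening $1,988.56; payment $638.88; balance $1,349.68
Installment 5: opening $1,349.68; payment $737.97; balance $611.71
Installment 6: opening $611.71; payment $611.71; balance $0.00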